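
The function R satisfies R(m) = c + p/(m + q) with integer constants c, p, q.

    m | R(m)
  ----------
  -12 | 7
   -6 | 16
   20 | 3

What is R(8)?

2

(R(m) − c)(m + q) = p for each data point; the three points give a linear system in c and q, then p follows.
Solving: c = 4, q = 4, p = -24, so R(m) = 4 − 24/(m + 4).
Then R(8) = 4 − 24/12 = 2.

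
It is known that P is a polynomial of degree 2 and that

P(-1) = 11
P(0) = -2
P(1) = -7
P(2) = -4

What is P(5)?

53

First differences: -13, -5, 3. Second differences: 8, 8.
Level-2 differences are constant, so P has degree 2.
Fitting a degree-2 polynomial gives P(m) = 4m² - 9m - 2.
Then P(5) = 53.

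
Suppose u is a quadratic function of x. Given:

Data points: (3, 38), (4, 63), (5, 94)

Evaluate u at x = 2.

19

Write u(x) = ax² + bx + c; the 3 given values yield a linear system in the 3 coefficients.
Solving, u(x) = 3x² + 4x - 1.
Then u(2) = 19.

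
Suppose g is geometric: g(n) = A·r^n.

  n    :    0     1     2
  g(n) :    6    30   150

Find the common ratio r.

5

Consecutive ratio: 30/6 = 5, and 150/30 = 5, so r = 5.
Then A·5^0 = 6 gives A = 6, and g(n) = 6·5^n.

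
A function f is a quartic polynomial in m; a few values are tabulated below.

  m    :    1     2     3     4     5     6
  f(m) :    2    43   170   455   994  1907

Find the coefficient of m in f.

Write f(m) = am^4 + bm³ + cm² + dm + e; the 6 given values yield a linear system in the 5 coefficients.
Solving, f(m) = m^4 + 2m³ + 6m² - 6m - 1.
The coefficient of m is -6.

-6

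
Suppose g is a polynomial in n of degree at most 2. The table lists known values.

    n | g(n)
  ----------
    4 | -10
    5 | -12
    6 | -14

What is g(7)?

-16

Write g(n) = an² + bn + c; the 3 given values yield a linear system in the 3 coefficients.
Solving, the leading coefficient vanishes, and g(n) = -2n - 2.
Then g(7) = -16.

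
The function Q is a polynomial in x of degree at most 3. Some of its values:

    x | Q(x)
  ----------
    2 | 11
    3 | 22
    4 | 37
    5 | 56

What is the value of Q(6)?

First differences: 11, 15, 19. Second differences: 4, 4.
Level-2 differences are constant, so Q has degree 2.
Extending the table by one column gives the next first difference 23, so Q(6) = 56 + 23 = 79.

79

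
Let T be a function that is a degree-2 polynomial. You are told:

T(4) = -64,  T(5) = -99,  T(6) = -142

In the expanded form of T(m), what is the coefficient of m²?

-4

Write T(m) = am² + bm + c; the 3 given values yield a linear system in the 3 coefficients.
Solving, T(m) = -4m² + m - 4.
The coefficient of m² is -4.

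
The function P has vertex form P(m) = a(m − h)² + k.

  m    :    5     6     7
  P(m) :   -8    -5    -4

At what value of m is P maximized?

7

First differences 3, 1; second difference -2 = 2a, so a = -1.
Expanding, the m-coefficient is −2ah = 2h; matching it to the data gives h = 7, and then k = -4.
So P(m) = -1(m − 7)² − 4.
Hence h = 7.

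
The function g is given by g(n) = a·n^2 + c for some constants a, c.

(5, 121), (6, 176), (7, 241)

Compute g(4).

From g(5) = 121 and g(6) = 176: 25a + c = 121 and 36a + c = 176.
Subtracting: 11a = 55, so a = 5; then c = 121 − 5·25 = -4.
So g(n) = 5n² − 4, and g(4) = 76.

76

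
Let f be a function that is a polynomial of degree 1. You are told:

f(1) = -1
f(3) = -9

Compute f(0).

Write f(n) = an + b; the 2 given values yield a linear system in the 2 coefficients.
Solving, f(n) = -4n + 3.
Then f(0) = 3.

3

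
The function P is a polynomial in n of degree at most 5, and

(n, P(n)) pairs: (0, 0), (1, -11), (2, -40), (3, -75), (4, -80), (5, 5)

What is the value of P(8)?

1760

First differences: -11, -29, -35, -5, 85. Second differences: -18, -6, 30, 90. Third differences: 12, 36, 60. Fourth differences: 24, 24.
Level-4 differences are constant, so P has degree 4.
Fitting a degree-4 polynomial gives P(n) = n^4 - 4n³ - 4n² - 4n.
Then P(8) = 1760.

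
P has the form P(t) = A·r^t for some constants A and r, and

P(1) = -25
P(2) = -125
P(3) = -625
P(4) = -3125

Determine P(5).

-15625

Consecutive ratio: -125/(-25) = 5, and -625/(-125) = 5, so r = 5.
Then A·5^1 = -25 gives A = -5, and P(t) = -5·5^t.
P(5) = -5·5^5 = -15625.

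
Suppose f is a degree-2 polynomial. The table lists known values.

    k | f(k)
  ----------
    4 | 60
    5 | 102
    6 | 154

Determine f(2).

6

Write f(k) = ak² + bk + c; the 3 given values yield a linear system in the 3 coefficients.
Solving, f(k) = 5k² - 3k - 8.
Then f(2) = 6.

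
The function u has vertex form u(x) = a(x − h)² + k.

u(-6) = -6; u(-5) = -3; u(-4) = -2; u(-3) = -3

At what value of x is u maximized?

First differences 3, 1, -1; second difference -2 = 2a, so a = -1.
Expanding, the x-coefficient is −2ah = 2h; matching it to the data gives h = -4, and then k = -2.
So u(x) = -1(x + 4)² − 2.
Hence h = -4.

-4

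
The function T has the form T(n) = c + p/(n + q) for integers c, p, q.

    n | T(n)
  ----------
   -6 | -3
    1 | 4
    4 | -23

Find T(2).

13

(T(n) − c)(n + q) = p for each data point; the three points give a linear system in c and q, then p follows.
Solving: c = -5, q = -3, p = -18, so T(n) = -5 − 18/(n − 3).
Then T(2) = -5 − 18/(-1) = 13.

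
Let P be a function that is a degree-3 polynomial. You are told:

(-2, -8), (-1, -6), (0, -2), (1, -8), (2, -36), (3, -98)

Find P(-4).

42

First differences: 2, 4, -6, -28, -62. Second differences: 2, -10, -22, -34. Third differences: -12, -12, -12.
Level-3 differences are constant, so P has degree 3.
Fitting a degree-3 polynomial gives P(k) = -2k³ - 5k² + k - 2.
Then P(-4) = 42.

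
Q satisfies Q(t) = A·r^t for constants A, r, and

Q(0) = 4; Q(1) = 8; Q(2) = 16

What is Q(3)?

Consecutive ratio: 8/4 = 2, and 16/8 = 2, so r = 2.
Then A·2^0 = 4 gives A = 4, and Q(t) = 4·2^t.
Q(3) = 4·2^3 = 32.

32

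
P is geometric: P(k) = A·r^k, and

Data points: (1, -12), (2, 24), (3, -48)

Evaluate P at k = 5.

Consecutive ratio: 24/(-12) = -2, and -48/24 = -2, so r = -2.
Then A·(-2)^1 = -12 gives A = 6, and P(k) = 6·(-2)^k.
P(5) = 6·(-2)^5 = -192.

-192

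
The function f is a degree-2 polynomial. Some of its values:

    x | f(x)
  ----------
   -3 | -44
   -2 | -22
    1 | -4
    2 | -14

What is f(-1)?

-8

Write f(x) = ax² + bx + c; the 4 given values yield a linear system in the 3 coefficients.
Solving, f(x) = -4x² + 2x - 2.
Then f(-1) = -8.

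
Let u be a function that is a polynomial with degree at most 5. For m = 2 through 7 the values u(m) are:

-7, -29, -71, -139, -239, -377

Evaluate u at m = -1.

-1

First differences: -22, -42, -68, -100, -138. Second differences: -20, -26, -32, -38. Third differences: -6, -6, -6.
Level-3 differences are constant, so u has degree 3.
Fitting a degree-3 polynomial gives u(m) = -m³ - m² + 2m + 1.
Then u(-1) = -1.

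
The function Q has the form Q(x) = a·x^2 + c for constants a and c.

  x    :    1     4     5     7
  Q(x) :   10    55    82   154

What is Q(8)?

From Q(1) = 10 and Q(4) = 55: 1a + c = 10 and 16a + c = 55.
Subtracting: 15a = 45, so a = 3; then c = 10 − 3·1 = 7.
So Q(x) = 3x² + 7, and Q(8) = 199.

199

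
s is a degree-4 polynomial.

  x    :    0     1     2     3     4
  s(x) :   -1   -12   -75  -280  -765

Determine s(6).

Write s(x) = ax^4 + bx³ + cx² + dx + e; the 5 given values yield a linear system in the 5 coefficients.
Solving, s(x) = -2x^4 - 3x³ - 3x² - 3x - 1.
Then s(6) = -3367.

-3367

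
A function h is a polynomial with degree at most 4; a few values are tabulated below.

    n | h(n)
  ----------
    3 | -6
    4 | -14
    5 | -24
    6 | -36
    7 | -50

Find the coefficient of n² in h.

First differences: -8, -10, -12, -14. Second differences: -2, -2, -2.
Level-2 differences are constant, so h has degree 2.
Fitting a degree-2 polynomial gives h(n) = -n² - n + 6.
The coefficient of n² is -1.

-1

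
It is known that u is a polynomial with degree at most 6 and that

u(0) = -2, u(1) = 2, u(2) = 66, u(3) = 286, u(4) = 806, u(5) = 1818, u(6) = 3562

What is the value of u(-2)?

First differences: 4, 64, 220, 520, 1012, 1744. Second differences: 60, 156, 300, 492, 732. Third differences: 96, 144, 192, 240. Fourth differences: 48, 48, 48.
Level-4 differences are constant, so u has degree 4.
Fitting a degree-4 polynomial gives u(t) = 2t^4 + 4t³ + 4t² - 6t - 2.
Then u(-2) = 26.

26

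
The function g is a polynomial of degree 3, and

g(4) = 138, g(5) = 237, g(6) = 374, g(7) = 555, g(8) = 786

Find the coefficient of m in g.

2

First differences: 99, 137, 181, 231. Second differences: 38, 44, 50. Third differences: 6, 6.
Level-3 differences are constant, so g has degree 3.
Fitting a degree-3 polynomial gives g(m) = m³ + 4m² + 2m + 2.
The coefficient of m is 2.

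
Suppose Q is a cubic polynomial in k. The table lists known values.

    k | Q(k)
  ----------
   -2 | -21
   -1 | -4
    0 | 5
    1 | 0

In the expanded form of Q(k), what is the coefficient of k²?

-7

Write Q(k) = ak³ + bk² + ck + d; the 4 given values yield a linear system in the 4 coefficients.
Solving, Q(k) = -k³ - 7k² + 3k + 5.
The coefficient of k² is -7.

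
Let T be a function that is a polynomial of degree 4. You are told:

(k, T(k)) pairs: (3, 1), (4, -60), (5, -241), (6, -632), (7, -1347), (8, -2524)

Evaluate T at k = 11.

-10567

First differences: -61, -181, -391, -715, -1177. Second differences: -120, -210, -324, -462. Third differences: -90, -114, -138. Fourth differences: -24, -24.
Level-4 differences are constant, so T has degree 4.
Fitting a degree-4 polynomial gives T(k) = -k^4 + 3k³ + k² - 4k + 4.
Then T(11) = -10567.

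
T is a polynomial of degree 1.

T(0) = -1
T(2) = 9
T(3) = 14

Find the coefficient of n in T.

Write T(n) = an + b; the 3 given values yield a linear system in the 2 coefficients.
Solving, T(n) = 5n - 1.
The coefficient of n is 5.

5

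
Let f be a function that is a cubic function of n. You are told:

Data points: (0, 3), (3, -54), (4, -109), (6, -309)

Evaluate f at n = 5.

Write f(n) = an³ + bn² + cn + d; the 4 given values yield a linear system in the 4 coefficients.
Solving, f(n) = -n³ - 2n² - 4n + 3.
Then f(5) = -192.

-192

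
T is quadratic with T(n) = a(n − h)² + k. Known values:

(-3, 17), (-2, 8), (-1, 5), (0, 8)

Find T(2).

32

First differences -9, -3, 3; second difference 6 = 2a, so a = 3.
Expanding, the n-coefficient is −2ah = -6h; matching it to the data gives h = -1, and then k = 5.
So T(n) = 3(n + 1)² + 5.
T(2) = 3·3² + 5 = 32.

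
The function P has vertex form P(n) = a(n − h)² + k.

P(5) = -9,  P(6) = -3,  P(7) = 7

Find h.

First differences 6, 10; second difference 4 = 2a, so a = 2.
Expanding, the n-coefficient is −2ah = -4h; matching it to the data gives h = 4, and then k = -11.
So P(n) = 2(n − 4)² − 11.
Hence h = 4.

4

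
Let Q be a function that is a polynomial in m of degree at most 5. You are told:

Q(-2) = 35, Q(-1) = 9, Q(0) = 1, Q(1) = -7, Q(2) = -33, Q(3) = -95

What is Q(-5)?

401

Write Q(m) = am^5 + bm^4 + cm³ + dm² + em + p; the 6 given values yield a linear system in the 6 coefficients.
Solving, the top 2 coefficients vanish, and Q(m) = -3m³ - 5m + 1.
Then Q(-5) = 401.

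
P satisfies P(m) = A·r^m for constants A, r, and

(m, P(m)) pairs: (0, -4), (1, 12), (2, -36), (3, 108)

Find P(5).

972

Consecutive ratio: 12/(-4) = -3, and -36/12 = -3, so r = -3.
Then A·(-3)^0 = -4 gives A = -4, and P(m) = -4·(-3)^m.
P(5) = -4·(-3)^5 = 972.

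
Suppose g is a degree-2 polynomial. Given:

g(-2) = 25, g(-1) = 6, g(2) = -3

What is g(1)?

Write g(m) = am² + bm + c; the 3 given values yield a linear system in the 3 coefficients.
Solving, g(m) = 4m² - 7m - 5.
Then g(1) = -8.

-8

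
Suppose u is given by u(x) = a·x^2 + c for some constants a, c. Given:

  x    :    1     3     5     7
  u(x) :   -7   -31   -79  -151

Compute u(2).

-16

From u(1) = -7 and u(3) = -31: 1a + c = -7 and 9a + c = -31.
Subtracting: 8a = -24, so a = -3; then c = -7 − (-3)·1 = -4.
So u(x) = -3x² − 4, and u(2) = -16.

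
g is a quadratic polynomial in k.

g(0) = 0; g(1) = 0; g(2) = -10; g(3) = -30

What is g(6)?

First differences: 0, -10, -20. Second differences: -10, -10.
Level-2 differences are constant, so g has degree 2.
Fitting a degree-2 polynomial gives g(k) = -5k² + 5k.
Then g(6) = -150.

-150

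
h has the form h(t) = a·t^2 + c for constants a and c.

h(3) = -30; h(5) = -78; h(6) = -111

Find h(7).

From h(3) = -30 and h(5) = -78: 9a + c = -30 and 25a + c = -78.
Subtracting: 16a = -48, so a = -3; then c = -30 − (-3)·9 = -3.
So h(t) = -3t² − 3, and h(7) = -150.

-150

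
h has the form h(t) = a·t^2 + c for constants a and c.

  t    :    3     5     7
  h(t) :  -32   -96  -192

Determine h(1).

0

From h(3) = -32 and h(5) = -96: 9a + c = -32 and 25a + c = -96.
Subtracting: 16a = -64, so a = -4; then c = -32 − (-4)·9 = 4.
So h(t) = -4t² + 4, and h(1) = 0.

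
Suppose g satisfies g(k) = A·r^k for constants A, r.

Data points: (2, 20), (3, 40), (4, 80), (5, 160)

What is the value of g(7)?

Consecutive ratio: 40/20 = 2, and 80/40 = 2, so r = 2.
Then A·2^2 = 20 gives A = 5, and g(k) = 5·2^k.
g(7) = 5·2^7 = 640.

640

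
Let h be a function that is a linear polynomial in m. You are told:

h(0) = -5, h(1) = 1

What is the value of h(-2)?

Write h(m) = am + b; the 2 given values yield a linear system in the 2 coefficients.
Solving, h(m) = 6m - 5.
Then h(-2) = -17.

-17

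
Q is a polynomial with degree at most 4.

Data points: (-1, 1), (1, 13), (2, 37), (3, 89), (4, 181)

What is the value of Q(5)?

325

Write Q(m) = am^4 + bm³ + cm² + dm + e; the 5 given values yield a linear system in the 5 coefficients.
Solving, the leading coefficient vanishes, and Q(m) = 2m³ + 2m² + 4m + 5.
Then Q(5) = 325.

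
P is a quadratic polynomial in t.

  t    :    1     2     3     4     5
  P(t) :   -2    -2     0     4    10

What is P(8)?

40

First differences: 0, 2, 4, 6. Second differences: 2, 2, 2.
Level-2 differences are constant, so P has degree 2.
Fitting a degree-2 polynomial gives P(t) = t² - 3t.
Then P(8) = 40.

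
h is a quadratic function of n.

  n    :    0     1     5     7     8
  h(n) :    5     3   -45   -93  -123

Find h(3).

-13

Write h(n) = an² + bn + c; the 5 given values yield a linear system in the 3 coefficients.
Solving, h(n) = -2n² + 5.
Then h(3) = -13.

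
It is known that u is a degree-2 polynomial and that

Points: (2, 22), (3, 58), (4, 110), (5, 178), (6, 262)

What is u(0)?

Write u(m) = am² + bm + c; the 5 given values yield a linear system in the 3 coefficients.
Solving, u(m) = 8m² - 4m - 2.
Then u(0) = -2.

-2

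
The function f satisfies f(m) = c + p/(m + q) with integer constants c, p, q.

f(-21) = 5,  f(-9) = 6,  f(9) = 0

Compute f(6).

-4

(f(m) − c)(m + q) = p for each data point; the three points give a linear system in c and q, then p follows.
Solving: c = 4, q = -3, p = -24, so f(m) = 4 − 24/(m − 3).
Then f(6) = 4 − 24/3 = -4.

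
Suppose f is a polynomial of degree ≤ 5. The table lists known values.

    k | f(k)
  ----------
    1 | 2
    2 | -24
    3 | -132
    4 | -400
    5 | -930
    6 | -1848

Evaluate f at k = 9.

First differences: -26, -108, -268, -530, -918. Second differences: -82, -160, -262, -388. Third differences: -78, -102, -126. Fourth differences: -24, -24.
Level-4 differences are constant, so f has degree 4.
Fitting a degree-4 polynomial gives f(k) = -k^4 - 3k³ + 2k² + 4k.
Then f(9) = -8550.

-8550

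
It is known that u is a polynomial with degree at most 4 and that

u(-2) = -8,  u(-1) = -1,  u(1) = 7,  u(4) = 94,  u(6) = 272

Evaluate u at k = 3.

47

Write u(k) = ak^4 + bk³ + ck² + dk + e; the 5 given values yield a linear system in the 5 coefficients.
Solving, the leading coefficient vanishes, and u(k) = k³ + k² + 3k + 2.
Then u(3) = 47.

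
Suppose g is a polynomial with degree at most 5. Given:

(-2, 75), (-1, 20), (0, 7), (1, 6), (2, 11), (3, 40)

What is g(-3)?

Write g(n) = an^5 + bn^4 + cn³ + dn² + en + p; the 6 given values yield a linear system in the 6 coefficients.
Solving, the leading coefficient vanishes, and g(n) = n^4 - 3n³ + 5n² - 4n + 7.
Then g(-3) = 226.

226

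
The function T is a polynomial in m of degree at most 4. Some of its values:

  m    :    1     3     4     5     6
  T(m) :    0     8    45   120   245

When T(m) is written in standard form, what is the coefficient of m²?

Write T(m) = am^4 + bm³ + cm² + dm + e; the 5 given values yield a linear system in the 5 coefficients.
Solving, the leading coefficient vanishes, and T(m) = 2m³ - 5m² - 2m + 5.
The coefficient of m² is -5.

-5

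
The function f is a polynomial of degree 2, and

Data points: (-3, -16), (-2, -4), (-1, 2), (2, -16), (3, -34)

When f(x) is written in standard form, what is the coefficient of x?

Write f(x) = ax² + bx + c; the 5 given values yield a linear system in the 3 coefficients.
Solving, f(x) = -3x² - 3x + 2.
The coefficient of x is -3.

-3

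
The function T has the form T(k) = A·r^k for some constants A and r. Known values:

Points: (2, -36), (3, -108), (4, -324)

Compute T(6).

-2916

Consecutive ratio: -108/(-36) = 3, and -324/(-108) = 3, so r = 3.
Then A·3^2 = -36 gives A = -4, and T(k) = -4·3^k.
T(6) = -4·3^6 = -2916.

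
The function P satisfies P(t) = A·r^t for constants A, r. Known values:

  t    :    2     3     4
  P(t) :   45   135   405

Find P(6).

Consecutive ratio: 135/45 = 3, and 405/135 = 3, so r = 3.
Then A·3^2 = 45 gives A = 5, and P(t) = 5·3^t.
P(6) = 5·3^6 = 3645.

3645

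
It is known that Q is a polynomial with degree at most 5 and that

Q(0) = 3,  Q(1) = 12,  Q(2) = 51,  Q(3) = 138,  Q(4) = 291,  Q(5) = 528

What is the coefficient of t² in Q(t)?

6

First differences: 9, 39, 87, 153, 237. Second differences: 30, 48, 66, 84. Third differences: 18, 18, 18.
Level-3 differences are constant, so Q has degree 3.
Fitting a degree-3 polynomial gives Q(t) = 3t³ + 6t² + 3.
The coefficient of t² is 6.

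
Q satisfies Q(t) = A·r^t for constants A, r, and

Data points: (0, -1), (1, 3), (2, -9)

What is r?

-3

Consecutive ratio: 3/(-1) = -3, and -9/3 = -3, so r = -3.
Then A·(-3)^0 = -1 gives A = -1, and Q(t) = -1·(-3)^t.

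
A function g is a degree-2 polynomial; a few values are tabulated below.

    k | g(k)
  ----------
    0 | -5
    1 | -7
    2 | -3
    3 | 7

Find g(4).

Write g(k) = ak² + bk + c; the 4 given values yield a linear system in the 3 coefficients.
Solving, g(k) = 3k² - 5k - 5.
Then g(4) = 23.

23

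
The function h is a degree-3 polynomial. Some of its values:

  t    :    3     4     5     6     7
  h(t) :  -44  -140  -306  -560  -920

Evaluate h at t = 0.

First differences: -96, -166, -254, -360. Second differences: -70, -88, -106. Third differences: -18, -18.
Level-3 differences are constant, so h has degree 3.
Fitting a degree-3 polynomial gives h(t) = -3t³ + t² + 8t + 4.
Then h(0) = 4.

4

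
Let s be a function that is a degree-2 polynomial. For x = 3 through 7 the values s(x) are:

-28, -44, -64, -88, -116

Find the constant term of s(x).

First differences: -16, -20, -24, -28. Second differences: -4, -4, -4.
Level-2 differences are constant, so s has degree 2.
Fitting a degree-2 polynomial gives s(x) = -2x² - 2x - 4.
The constant term is s(0) = -4.

-4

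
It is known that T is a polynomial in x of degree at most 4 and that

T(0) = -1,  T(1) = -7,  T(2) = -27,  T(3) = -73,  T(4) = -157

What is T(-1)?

3

First differences: -6, -20, -46, -84. Second differences: -14, -26, -38. Third differences: -12, -12.
Level-3 differences are constant, so T has degree 3.
Fitting a degree-3 polynomial gives T(x) = -2x³ - x² - 3x - 1.
Then T(-1) = 3.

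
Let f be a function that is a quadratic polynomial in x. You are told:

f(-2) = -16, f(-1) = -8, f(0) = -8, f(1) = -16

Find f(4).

-88

Write f(x) = ax² + bx + c; the 4 given values yield a linear system in the 3 coefficients.
Solving, f(x) = -4x² - 4x - 8.
Then f(4) = -88.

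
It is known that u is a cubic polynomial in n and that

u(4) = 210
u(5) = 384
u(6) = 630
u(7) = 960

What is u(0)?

-6

Write u(n) = an³ + bn² + cn + d; the 4 given values yield a linear system in the 4 coefficients.
Solving, u(n) = 2n³ + 6n² - 2n - 6.
The constant term is u(0) = -6.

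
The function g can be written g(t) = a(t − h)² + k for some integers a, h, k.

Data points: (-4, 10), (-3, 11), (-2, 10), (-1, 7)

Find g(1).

First differences 1, -1, -3; second difference -2 = 2a, so a = -1.
Expanding, the t-coefficient is −2ah = 2h; matching it to the data gives h = -3, and then k = 11.
So g(t) = -1(t + 3)² + 11.
g(1) = -1·4² + 11 = -5.

-5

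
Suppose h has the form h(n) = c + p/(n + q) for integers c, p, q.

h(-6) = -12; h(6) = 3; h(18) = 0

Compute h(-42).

(h(n) − c)(n + q) = p for each data point; the three points give a linear system in c and q, then p follows.
Solving: c = -2, q = 2, p = 40, so h(n) = -2 + 40/(n + 2).
Then h(-42) = -2 + 40/(-40) = -3.

-3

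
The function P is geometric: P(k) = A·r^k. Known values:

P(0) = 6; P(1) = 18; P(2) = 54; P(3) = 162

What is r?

3

Consecutive ratio: 18/6 = 3, and 54/18 = 3, so r = 3.
Then A·3^0 = 6 gives A = 6, and P(k) = 6·3^k.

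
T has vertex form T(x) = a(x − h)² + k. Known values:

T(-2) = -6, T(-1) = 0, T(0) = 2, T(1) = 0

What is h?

0

First differences 6, 2, -2; second difference -4 = 2a, so a = -2.
Expanding, the x-coefficient is −2ah = 4h; matching it to the data gives h = 0, and then k = 2.
So T(x) = -2(x + 0)² + 2.
Hence h = 0.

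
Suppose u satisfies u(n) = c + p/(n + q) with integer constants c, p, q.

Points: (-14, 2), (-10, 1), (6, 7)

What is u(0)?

(u(n) − c)(n + q) = p for each data point; the three points give a linear system in c and q, then p follows.
Solving: c = 4, q = 2, p = 24, so u(n) = 4 + 24/(n + 2).
Then u(0) = 4 + 24/2 = 16.

16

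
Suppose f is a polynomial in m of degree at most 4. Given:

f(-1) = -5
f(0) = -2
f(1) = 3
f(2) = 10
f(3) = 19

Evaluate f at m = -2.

First differences: 3, 5, 7, 9. Second differences: 2, 2, 2.
Level-2 differences are constant, so f has degree 2.
Fitting a degree-2 polynomial gives f(m) = m² + 4m - 2.
Then f(-2) = -6.

-6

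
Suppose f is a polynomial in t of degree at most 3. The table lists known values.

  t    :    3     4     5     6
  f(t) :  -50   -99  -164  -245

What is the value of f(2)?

-17

First differences: -49, -65, -81. Second differences: -16, -16.
Level-2 differences are constant, so f has degree 2.
Fitting a degree-2 polynomial gives f(t) = -8t² + 7t + 1.
Then f(2) = -17.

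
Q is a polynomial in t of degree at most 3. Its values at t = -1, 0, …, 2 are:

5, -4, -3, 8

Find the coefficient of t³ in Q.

First differences: -9, 1, 11. Second differences: 10, 10.
Level-2 differences are constant, so Q has degree 2.
Fitting a degree-2 polynomial gives Q(t) = 5t² - 4t - 4.
The coefficient of t³ is 0.

0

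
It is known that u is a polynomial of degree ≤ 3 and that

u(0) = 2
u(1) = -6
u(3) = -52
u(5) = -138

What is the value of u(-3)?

Write u(m) = am³ + bm² + cm + d; the 4 given values yield a linear system in the 4 coefficients.
Solving, the leading coefficient vanishes, and u(m) = -5m² - 3m + 2.
Then u(-3) = -34.

-34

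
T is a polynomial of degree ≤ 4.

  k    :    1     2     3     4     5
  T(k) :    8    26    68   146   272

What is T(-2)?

-22

First differences: 18, 42, 78, 126. Second differences: 24, 36, 48. Third differences: 12, 12.
Level-3 differences are constant, so T has degree 3.
Fitting a degree-3 polynomial gives T(k) = 2k³ + 4k + 2.
Then T(-2) = -22.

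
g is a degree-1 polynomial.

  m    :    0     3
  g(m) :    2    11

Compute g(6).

Write g(m) = am + b; the 2 given values yield a linear system in the 2 coefficients.
Solving, g(m) = 3m + 2.
Then g(6) = 20.

20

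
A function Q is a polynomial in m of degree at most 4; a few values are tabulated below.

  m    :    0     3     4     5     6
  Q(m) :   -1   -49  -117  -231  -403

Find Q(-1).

Write Q(m) = am^4 + bm³ + cm² + dm + e; the 5 given values yield a linear system in the 5 coefficients.
Solving, the leading coefficient vanishes, and Q(m) = -2m³ + m² - m - 1.
Then Q(-1) = 3.

3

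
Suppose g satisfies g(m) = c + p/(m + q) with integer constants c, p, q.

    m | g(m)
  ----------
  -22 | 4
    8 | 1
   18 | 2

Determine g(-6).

8

(g(m) − c)(m + q) = p for each data point; the three points give a linear system in c and q, then p follows.
Solving: c = 3, q = 2, p = -20, so g(m) = 3 − 20/(m + 2).
Then g(-6) = 3 − 20/(-4) = 8.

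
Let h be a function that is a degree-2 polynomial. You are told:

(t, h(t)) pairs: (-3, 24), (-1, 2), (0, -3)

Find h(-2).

11

Write h(t) = at² + bt + c; the 3 given values yield a linear system in the 3 coefficients.
Solving, h(t) = 2t² - 3t - 3.
Then h(-2) = 11.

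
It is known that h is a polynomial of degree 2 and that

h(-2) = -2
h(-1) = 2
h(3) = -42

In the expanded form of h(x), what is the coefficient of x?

Write h(x) = ax² + bx + c; the 3 given values yield a linear system in the 3 coefficients.
Solving, h(x) = -3x² - 5x.
The coefficient of x is -5.

-5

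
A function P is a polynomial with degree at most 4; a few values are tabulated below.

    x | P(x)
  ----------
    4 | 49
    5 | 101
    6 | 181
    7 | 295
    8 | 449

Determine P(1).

Write P(x) = ax^4 + bx³ + cx² + dx + e; the 5 given values yield a linear system in the 5 coefficients.
Solving, the leading coefficient vanishes, and P(x) = x³ - x² + 1.
Then P(1) = 1.

1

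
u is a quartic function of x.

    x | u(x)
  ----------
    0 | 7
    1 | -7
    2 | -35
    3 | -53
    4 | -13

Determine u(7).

1295

Write u(x) = ax^4 + bx³ + cx² + dx + e; the 5 given values yield a linear system in the 5 coefficients.
Solving, u(x) = x^4 - 2x³ - 8x² - 5x + 7.
Then u(7) = 1295.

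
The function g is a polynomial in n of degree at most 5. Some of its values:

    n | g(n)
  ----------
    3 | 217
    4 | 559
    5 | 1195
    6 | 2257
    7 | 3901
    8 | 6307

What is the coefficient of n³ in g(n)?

First differences: 342, 636, 1062, 1644, 2406. Second differences: 294, 426, 582, 762. Third differences: 132, 156, 180. Fourth differences: 24, 24.
Level-4 differences are constant, so g has degree 4.
Fitting a degree-4 polynomial gives g(n) = n^4 + 4n³ + 2n² + 5n - 5.
The coefficient of n³ is 4.

4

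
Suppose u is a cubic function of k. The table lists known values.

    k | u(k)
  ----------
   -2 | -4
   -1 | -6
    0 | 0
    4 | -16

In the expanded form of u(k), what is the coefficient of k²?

Write u(k) = ak³ + bk² + ck + d; the 4 given values yield a linear system in the 4 coefficients.
Solving, u(k) = -k³ + k² + 8k.
The coefficient of k² is 1.

1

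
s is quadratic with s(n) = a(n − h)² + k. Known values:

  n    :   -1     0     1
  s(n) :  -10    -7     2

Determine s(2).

First differences 3, 9; second difference 6 = 2a, so a = 3.
Expanding, the n-coefficient is −2ah = -6h; matching it to the data gives h = -1, and then k = -10.
So s(n) = 3(n + 1)² − 10.
s(2) = 3·3² − 10 = 17.

17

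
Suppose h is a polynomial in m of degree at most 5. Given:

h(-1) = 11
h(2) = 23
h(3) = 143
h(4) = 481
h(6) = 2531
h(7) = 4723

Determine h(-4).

521

Write h(m) = am^5 + bm^4 + cm³ + dm² + em + p; the 6 given values yield a linear system in the 6 coefficients.
Solving, the leading coefficient vanishes, and h(m) = 2m^4 - m² - 5m + 5.
Then h(-4) = 521.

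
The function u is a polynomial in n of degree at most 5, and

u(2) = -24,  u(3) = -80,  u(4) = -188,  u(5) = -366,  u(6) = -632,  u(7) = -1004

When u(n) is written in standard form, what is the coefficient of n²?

1

First differences: -56, -108, -178, -266, -372. Second differences: -52, -70, -88, -106. Third differences: -18, -18, -18.
Level-3 differences are constant, so u has degree 3.
Fitting a degree-3 polynomial gives u(n) = -3n³ + n² - 4n + 4.
The coefficient of n² is 1.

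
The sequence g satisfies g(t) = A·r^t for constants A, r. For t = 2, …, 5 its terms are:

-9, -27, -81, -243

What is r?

Consecutive ratio: -27/(-9) = 3, and -81/(-27) = 3, so r = 3.
Then A·3^2 = -9 gives A = -1, and g(t) = -1·3^t.

3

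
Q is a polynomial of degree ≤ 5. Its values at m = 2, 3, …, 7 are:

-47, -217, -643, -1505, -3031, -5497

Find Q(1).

-1

Write Q(m) = am^5 + bm^4 + cm³ + dm² + em + p; the 6 given values yield a linear system in the 6 coefficients.
Solving, the leading coefficient vanishes, and Q(m) = -2m^4 - 2m³ - 2m + 5.
Then Q(1) = -1.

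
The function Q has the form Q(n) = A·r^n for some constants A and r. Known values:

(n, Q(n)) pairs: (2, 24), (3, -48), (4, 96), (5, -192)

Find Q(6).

384

Consecutive ratio: -48/24 = -2, and 96/(-48) = -2, so r = -2.
Then A·(-2)^2 = 24 gives A = 6, and Q(n) = 6·(-2)^n.
Q(6) = 6·(-2)^6 = 384.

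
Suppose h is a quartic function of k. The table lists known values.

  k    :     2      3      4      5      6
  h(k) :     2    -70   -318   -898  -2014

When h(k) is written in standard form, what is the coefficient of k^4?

-2

Write h(k) = ak^4 + bk³ + ck² + dk + e; the 5 given values yield a linear system in the 5 coefficients.
Solving, h(k) = -2k^4 + 2k³ + 4k² + 2.
The coefficient of k^4 is -2.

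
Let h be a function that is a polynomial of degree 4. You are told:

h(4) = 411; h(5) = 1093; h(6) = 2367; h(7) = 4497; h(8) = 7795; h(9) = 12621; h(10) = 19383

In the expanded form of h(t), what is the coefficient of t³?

Write h(t) = at^4 + bt³ + ct² + dt + e; the 7 given values yield a linear system in the 5 coefficients.
Solving, h(t) = 2t^4 - 6t² - 2t + 3.
The coefficient of t³ is 0.

0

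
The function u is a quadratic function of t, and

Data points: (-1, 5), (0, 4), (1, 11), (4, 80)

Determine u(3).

49

Write u(t) = at² + bt + c; the 4 given values yield a linear system in the 3 coefficients.
Solving, u(t) = 4t² + 3t + 4.
Then u(3) = 49.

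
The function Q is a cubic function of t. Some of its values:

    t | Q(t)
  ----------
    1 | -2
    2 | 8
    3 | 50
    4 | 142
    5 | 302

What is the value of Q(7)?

Write Q(t) = at³ + bt² + ct + d; the 5 given values yield a linear system in the 4 coefficients.
Solving, Q(t) = 3t³ - 2t² - 5t + 2.
Then Q(7) = 898.

898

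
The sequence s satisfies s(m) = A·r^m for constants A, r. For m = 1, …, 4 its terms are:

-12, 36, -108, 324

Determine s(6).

2916

Consecutive ratio: 36/(-12) = -3, and -108/36 = -3, so r = -3.
Then A·(-3)^1 = -12 gives A = 4, and s(m) = 4·(-3)^m.
s(6) = 4·(-3)^6 = 2916.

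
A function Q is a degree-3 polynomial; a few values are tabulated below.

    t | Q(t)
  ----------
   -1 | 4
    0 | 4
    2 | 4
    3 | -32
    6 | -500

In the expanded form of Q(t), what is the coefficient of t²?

Write Q(t) = at³ + bt² + ct + d; the 5 given values yield a linear system in the 4 coefficients.
Solving, Q(t) = -3t³ + 3t² + 6t + 4.
The coefficient of t² is 3.

3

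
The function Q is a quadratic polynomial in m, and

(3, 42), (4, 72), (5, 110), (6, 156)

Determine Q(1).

First differences: 30, 38, 46. Second differences: 8, 8.
Level-2 differences are constant, so Q has degree 2.
Fitting a degree-2 polynomial gives Q(m) = 4m² + 2m.
Then Q(1) = 6.

6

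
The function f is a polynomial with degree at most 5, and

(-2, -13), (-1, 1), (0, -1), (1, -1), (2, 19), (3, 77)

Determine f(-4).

-161

First differences: 14, -2, 0, 20, 58. Second differences: -16, 2, 20, 38. Third differences: 18, 18, 18.
Level-3 differences are constant, so f has degree 3.
Fitting a degree-3 polynomial gives f(n) = 3n³ + n² - 4n - 1.
Then f(-4) = -161.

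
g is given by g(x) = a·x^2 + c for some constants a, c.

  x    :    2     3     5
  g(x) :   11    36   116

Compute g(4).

From g(2) = 11 and g(3) = 36: 4a + c = 11 and 9a + c = 36.
Subtracting: 5a = 25, so a = 5; then c = 11 − 5·4 = -9.
So g(x) = 5x² − 9, and g(4) = 71.

71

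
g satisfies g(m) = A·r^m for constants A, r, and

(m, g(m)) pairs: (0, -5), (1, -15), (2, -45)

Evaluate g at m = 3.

-135

Consecutive ratio: -15/(-5) = 3, and -45/(-15) = 3, so r = 3.
Then A·3^0 = -5 gives A = -5, and g(m) = -5·3^m.
g(3) = -5·3^3 = -135.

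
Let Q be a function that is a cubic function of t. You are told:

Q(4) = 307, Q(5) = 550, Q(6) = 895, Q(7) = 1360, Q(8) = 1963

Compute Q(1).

10

First differences: 243, 345, 465, 603. Second differences: 102, 120, 138. Third differences: 18, 18.
Level-3 differences are constant, so Q has degree 3.
Fitting a degree-3 polynomial gives Q(t) = 3t³ + 6t² + 6t - 5.
Then Q(1) = 10.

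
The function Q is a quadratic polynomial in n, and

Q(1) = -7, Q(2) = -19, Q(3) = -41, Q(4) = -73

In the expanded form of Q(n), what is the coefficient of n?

Write Q(n) = an² + bn + c; the 4 given values yield a linear system in the 3 coefficients.
Solving, Q(n) = -5n² + 3n - 5.
The coefficient of n is 3.

3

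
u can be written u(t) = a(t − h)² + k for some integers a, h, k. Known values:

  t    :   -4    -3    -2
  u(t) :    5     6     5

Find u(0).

First differences 1, -1; second difference -2 = 2a, so a = -1.
Expanding, the t-coefficient is −2ah = 2h; matching it to the data gives h = -3, and then k = 6.
So u(t) = -1(t + 3)² + 6.
u(0) = -1·3² + 6 = -3.

-3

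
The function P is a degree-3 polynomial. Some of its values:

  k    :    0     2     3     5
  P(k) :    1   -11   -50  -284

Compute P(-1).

Write P(k) = ak³ + bk² + ck + d; the 4 given values yield a linear system in the 4 coefficients.
Solving, P(k) = -3k³ + 4k² - 2k + 1.
Then P(-1) = 10.

10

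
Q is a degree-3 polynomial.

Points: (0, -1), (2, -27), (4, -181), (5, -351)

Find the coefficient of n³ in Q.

-3

Write Q(n) = an³ + bn² + cn + d; the 4 given values yield a linear system in the 4 coefficients.
Solving, Q(n) = -3n³ + 2n² - 5n - 1.
The coefficient of n³ is -3.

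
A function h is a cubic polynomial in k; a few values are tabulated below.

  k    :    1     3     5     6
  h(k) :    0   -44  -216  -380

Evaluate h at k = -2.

36

Write h(k) = ak³ + bk² + ck + d; the 4 given values yield a linear system in the 4 coefficients.
Solving, h(k) = -2k³ + 2k² - 4k + 4.
Then h(-2) = 36.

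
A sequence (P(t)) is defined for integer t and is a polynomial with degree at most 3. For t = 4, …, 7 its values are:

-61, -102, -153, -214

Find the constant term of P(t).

First differences: -41, -51, -61. Second differences: -10, -10.
Level-2 differences are constant, so P has degree 2.
Fitting a degree-2 polynomial gives P(t) = -5t² + 4t + 3.
The constant term is P(0) = 3.

3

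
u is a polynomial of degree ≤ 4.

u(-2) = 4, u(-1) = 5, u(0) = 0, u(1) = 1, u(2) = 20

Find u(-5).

-155

First differences: 1, -5, 1, 19. Second differences: -6, 6, 18. Third differences: 12, 12.
Level-3 differences are constant, so u has degree 3.
Fitting a degree-3 polynomial gives u(t) = 2t³ + 3t² - 4t.
Then u(-5) = -155.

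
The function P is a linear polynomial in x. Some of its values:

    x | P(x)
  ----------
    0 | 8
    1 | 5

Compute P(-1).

Write P(x) = ax + b; the 2 given values yield a linear system in the 2 coefficients.
Solving, P(x) = -3x + 8.
Then P(-1) = 11.

11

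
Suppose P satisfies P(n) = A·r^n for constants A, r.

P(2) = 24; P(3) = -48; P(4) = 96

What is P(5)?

-192

Consecutive ratio: -48/24 = -2, and 96/(-48) = -2, so r = -2.
Then A·(-2)^2 = 24 gives A = 6, and P(n) = 6·(-2)^n.
P(5) = 6·(-2)^5 = -192.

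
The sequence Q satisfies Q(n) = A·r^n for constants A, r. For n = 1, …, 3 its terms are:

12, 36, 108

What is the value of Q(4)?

324

Consecutive ratio: 36/12 = 3, and 108/36 = 3, so r = 3.
Then A·3^1 = 12 gives A = 4, and Q(n) = 4·3^n.
Q(4) = 4·3^4 = 324.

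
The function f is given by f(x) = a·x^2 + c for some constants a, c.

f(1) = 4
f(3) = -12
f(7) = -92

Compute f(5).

-44

From f(1) = 4 and f(3) = -12: 1a + c = 4 and 9a + c = -12.
Subtracting: 8a = -16, so a = -2; then c = 4 − (-2)·1 = 6.
So f(x) = -2x² + 6, and f(5) = -44.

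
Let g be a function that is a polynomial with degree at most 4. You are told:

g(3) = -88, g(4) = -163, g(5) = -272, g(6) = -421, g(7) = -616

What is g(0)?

-7

First differences: -75, -109, -149, -195. Second differences: -34, -40, -46. Third differences: -6, -6.
Level-3 differences are constant, so g has degree 3.
Fitting a degree-3 polynomial gives g(k) = -k³ - 5k² - 3k - 7.
The constant term is g(0) = -7.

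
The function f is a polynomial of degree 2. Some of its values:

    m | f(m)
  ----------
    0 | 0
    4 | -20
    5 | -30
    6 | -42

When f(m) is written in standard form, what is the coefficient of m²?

Write f(m) = am² + bm + c; the 4 given values yield a linear system in the 3 coefficients.
Solving, f(m) = -m² - m.
The coefficient of m² is -1.

-1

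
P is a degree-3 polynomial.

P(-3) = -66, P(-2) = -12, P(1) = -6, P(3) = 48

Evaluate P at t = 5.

310

Write P(t) = at³ + bt² + ct + d; the 4 given values yield a linear system in the 4 coefficients.
Solving, P(t) = 3t³ - t² - 8t.
Then P(5) = 310.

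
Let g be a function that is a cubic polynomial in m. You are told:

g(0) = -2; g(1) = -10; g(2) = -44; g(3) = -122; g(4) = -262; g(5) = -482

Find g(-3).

46

First differences: -8, -34, -78, -140, -220. Second differences: -26, -44, -62, -80. Third differences: -18, -18, -18.
Level-3 differences are constant, so g has degree 3.
Fitting a degree-3 polynomial gives g(m) = -3m³ - 4m² - m - 2.
Then g(-3) = 46.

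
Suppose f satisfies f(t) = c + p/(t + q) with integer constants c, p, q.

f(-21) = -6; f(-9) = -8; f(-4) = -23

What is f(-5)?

-14

(f(t) − c)(t + q) = p for each data point; the three points give a linear system in c and q, then p follows.
Solving: c = -5, q = 3, p = 18, so f(t) = -5 + 18/(t + 3).
Then f(-5) = -5 + 18/(-2) = -14.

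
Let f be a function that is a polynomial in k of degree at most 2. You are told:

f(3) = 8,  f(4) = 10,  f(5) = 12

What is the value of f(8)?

18

First differences: 2, 2.
Level-1 differences are constant, so f has degree 1.
Fitting a degree-1 polynomial gives f(k) = 2k + 2.
Then f(8) = 18.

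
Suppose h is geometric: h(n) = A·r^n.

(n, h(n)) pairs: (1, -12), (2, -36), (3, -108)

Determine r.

Consecutive ratio: -36/(-12) = 3, and -108/(-36) = 3, so r = 3.
Then A·3^1 = -12 gives A = -4, and h(n) = -4·3^n.

3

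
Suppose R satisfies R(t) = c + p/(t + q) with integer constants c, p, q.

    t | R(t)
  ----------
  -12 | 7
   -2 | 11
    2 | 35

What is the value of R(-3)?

10

(R(t) − c)(t + q) = p for each data point; the three points give a linear system in c and q, then p follows.
Solving: c = 5, q = -3, p = -30, so R(t) = 5 − 30/(t − 3).
Then R(-3) = 5 − 30/(-6) = 10.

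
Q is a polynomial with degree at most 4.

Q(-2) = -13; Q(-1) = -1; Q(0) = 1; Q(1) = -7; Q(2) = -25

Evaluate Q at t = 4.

-91

Write Q(t) = at^4 + bt³ + ct² + dt + e; the 5 given values yield a linear system in the 5 coefficients.
Solving, the top 2 coefficients vanish, and Q(t) = -5t² - 3t + 1.
Then Q(4) = -91.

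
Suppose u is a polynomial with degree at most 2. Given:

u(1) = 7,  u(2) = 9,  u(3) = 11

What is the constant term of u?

5

First differences: 2, 2.
Level-1 differences are constant, so u has degree 1.
Fitting a degree-1 polynomial gives u(t) = 2t + 5.
The constant term is u(0) = 5.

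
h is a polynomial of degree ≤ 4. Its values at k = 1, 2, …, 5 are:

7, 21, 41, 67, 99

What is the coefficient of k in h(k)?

First differences: 14, 20, 26, 32. Second differences: 6, 6, 6.
Level-2 differences are constant, so h has degree 2.
Fitting a degree-2 polynomial gives h(k) = 3k² + 5k - 1.
The coefficient of k is 5.

5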